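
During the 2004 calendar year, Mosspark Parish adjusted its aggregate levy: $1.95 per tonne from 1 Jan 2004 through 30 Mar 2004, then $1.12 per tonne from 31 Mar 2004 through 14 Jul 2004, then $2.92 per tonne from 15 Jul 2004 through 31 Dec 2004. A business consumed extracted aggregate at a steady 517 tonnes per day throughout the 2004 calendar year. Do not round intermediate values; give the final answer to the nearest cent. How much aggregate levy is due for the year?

1 Jan – 30 Mar 2004: 90 days × 517 tonnes/day = 46,530 tonnes at $1.95/tonne → $90,733.50
31 Mar – 14 Jul 2004: 106 days × 517 tonnes/day = 54,802 tonnes at $1.12/tonne → $61,378.24
15 Jul – 31 Dec 2004: 170 days × 517 tonnes/day = 87,890 tonnes at $2.92/tonne → $256,638.80

$408,750.54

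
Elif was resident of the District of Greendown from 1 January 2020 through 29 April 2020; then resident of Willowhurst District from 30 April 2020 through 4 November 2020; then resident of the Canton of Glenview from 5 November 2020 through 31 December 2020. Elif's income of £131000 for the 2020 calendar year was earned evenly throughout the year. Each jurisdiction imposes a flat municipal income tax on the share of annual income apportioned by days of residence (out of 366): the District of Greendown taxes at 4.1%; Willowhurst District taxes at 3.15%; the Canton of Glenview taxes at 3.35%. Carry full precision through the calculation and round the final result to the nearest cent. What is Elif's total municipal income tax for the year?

£4575.34

The District of Greendown, 1 January – 29 April 2020: 120 days → £131000 × 4.1% × 120/366 = £1760.9836
Willowhurst District, 30 April – 4 November 2020: 189 days → £131000 × 3.15% × 189/366 = £2130.8975
The Canton of Glenview, 5 November – 31 December 2020: 57 days → £131000 × 3.35% × 57/366 = £683.4549
Total = £4575.3361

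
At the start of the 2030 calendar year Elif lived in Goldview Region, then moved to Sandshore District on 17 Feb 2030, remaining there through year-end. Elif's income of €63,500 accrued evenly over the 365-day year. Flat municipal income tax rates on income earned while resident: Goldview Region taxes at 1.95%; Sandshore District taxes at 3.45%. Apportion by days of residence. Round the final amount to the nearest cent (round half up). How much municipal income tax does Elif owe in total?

Goldview Region, 1 Jan – 16 Feb 2030: 47 days → €63,500 × 1.95% × 47/365 = €159.4459
Sandshore District, 17 Feb – 31 Dec 2030: 318 days → €63,500 × 3.45% × 318/365 = €1,908.6534
Total = €2,068.0993

€2,068.10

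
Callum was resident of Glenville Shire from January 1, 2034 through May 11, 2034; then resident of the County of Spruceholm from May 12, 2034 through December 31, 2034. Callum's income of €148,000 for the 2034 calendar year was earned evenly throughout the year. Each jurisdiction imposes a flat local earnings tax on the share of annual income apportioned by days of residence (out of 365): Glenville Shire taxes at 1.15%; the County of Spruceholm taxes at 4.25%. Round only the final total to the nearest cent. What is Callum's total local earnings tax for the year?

Glenville Shire, January 1 – May 11, 2034: 131 days → €148,000 × 1.15% × 131/365 = €610.8548
The County of Spruceholm, May 12 – December 31, 2034: 234 days → €148,000 × 4.25% × 234/365 = €4,032.4932
Total = €4,643.3479

€4,643.35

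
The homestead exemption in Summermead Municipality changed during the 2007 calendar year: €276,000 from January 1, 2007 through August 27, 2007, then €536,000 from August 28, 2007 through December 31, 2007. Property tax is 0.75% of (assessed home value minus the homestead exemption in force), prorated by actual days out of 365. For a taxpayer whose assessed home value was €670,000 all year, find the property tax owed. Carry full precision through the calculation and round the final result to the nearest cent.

January 1 – August 27, 2007: 239 days, exemption €276,000 → (€670,000 − €276,000) × 0.75% × 239/365 = €1,934.9178
August 28 – December 31, 2007: 126 days, exemption €536,000 → (€670,000 − €536,000) × 0.75% × 126/365 = €346.9315
Total = €2,281.8493

€2,281.85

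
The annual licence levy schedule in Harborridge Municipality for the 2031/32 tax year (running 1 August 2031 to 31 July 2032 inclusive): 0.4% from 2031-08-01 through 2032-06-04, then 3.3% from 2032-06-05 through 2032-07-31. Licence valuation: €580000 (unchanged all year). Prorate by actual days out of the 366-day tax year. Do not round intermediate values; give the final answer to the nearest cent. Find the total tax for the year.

2031-08-01 to 2032-06-04: 309 days at 0.4% → €580000 × 0.4% × 309/366 = €1958.6885
2032-06-05 to 2032-07-31: 57 days at 3.3% → €580000 × 3.3% × 57/366 = €2980.8197
Total = €4939.5082

€4939.51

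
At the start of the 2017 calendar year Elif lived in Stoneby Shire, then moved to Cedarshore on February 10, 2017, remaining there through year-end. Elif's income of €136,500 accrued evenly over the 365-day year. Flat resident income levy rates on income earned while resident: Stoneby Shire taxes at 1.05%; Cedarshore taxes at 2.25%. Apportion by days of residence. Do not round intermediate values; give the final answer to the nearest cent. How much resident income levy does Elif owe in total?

€2,891.74

Stoneby Shire, January 1 – February 9, 2017: 40 days → €136,500 × 1.05% × 40/365 = €157.0685
Cedarshore, February 10 – December 31, 2017: 325 days → €136,500 × 2.25% × 325/365 = €2,734.6747
Total = €2,891.7432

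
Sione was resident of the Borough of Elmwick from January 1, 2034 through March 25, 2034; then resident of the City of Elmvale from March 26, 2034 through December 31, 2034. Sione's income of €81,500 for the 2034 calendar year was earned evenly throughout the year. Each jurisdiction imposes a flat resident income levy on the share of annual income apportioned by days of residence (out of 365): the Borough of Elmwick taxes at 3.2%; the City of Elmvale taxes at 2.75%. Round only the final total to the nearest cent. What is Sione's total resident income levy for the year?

€2,325.65

The Borough of Elmwick, January 1 – March 25, 2034: 84 days → €81,500 × 3.2% × 84/365 = €600.1973
The City of Elmvale, March 26 – December 31, 2034: 281 days → €81,500 × 2.75% × 281/365 = €1,725.4555
Total = €2,325.6527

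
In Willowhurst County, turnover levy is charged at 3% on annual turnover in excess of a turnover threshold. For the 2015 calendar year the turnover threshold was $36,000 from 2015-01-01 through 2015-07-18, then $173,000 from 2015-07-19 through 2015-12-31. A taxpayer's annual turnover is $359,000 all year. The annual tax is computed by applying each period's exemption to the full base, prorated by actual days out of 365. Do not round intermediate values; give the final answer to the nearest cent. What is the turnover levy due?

2015-01-01 to 2015-07-18: 199 days, exemption $36,000 → ($359,000 − $36,000) × 3% × 199/365 = $5,283.0411
2015-07-19 to 2015-12-31: 166 days, exemption $173,000 → ($359,000 − $173,000) × 3% × 166/365 = $2,537.7534
Total = $7,820.7945

$7,820.79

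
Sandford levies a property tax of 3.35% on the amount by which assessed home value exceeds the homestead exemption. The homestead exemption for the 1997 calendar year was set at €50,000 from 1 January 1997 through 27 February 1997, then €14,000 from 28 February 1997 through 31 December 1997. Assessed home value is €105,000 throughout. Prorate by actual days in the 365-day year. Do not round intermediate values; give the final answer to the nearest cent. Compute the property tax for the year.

€2,856.86

1 January – 27 February 1997: 58 days, exemption €50,000 → (€105,000 − €50,000) × 3.35% × 58/365 = €292.7808
28 February – 31 December 1997: 307 days, exemption €14,000 → (€105,000 − €14,000) × 3.35% × 307/365 = €2,564.0808
Total = €2,856.8616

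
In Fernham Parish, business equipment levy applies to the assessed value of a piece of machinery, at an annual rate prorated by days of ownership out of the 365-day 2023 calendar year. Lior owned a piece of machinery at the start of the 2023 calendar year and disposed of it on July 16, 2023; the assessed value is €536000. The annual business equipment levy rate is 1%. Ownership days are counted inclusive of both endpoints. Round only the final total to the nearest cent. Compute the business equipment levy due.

€2892.93

Days held (January 1 – July 16, 2023): 197 out of 365
Tax = €536000 × 1% × 197/365 = €2892.9315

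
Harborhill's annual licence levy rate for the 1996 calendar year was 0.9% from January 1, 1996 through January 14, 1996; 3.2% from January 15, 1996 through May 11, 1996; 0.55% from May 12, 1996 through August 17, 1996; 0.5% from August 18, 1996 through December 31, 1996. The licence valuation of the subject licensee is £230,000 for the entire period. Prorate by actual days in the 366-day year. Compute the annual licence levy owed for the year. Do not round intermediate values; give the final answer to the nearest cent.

January 1 – January 14, 1996: 14 days at 0.9% → £230,000 × 0.9% × 14/366 = £79.1803
January 15 – May 11, 1996: 118 days at 3.2% → £230,000 × 3.2% × 118/366 = £2,372.8962
May 12 – August 17, 1996: 98 days at 0.55% → £230,000 × 0.55% × 98/366 = £338.7158
August 18 – December 31, 1996: 136 days at 0.5% → £230,000 × 0.5% × 136/366 = £427.3224
Total = £3,218.1148

£3,218.11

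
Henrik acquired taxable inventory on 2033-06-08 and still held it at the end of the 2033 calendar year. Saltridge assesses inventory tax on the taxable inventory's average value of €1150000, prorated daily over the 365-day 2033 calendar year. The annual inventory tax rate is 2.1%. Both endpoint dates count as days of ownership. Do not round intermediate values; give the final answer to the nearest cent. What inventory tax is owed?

€13696.03

Days held (2033-06-08 to 2033-12-31): 207 out of 365
Tax = €1150000 × 2.1% × 207/365 = €13696.0274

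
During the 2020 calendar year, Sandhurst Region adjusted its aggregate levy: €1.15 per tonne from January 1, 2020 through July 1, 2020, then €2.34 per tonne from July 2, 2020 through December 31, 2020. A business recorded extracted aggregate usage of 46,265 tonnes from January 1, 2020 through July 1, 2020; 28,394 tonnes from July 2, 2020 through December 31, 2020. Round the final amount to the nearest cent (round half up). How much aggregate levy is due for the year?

€119,646.71

January 1 – July 1, 2020: 46,265 tonnes at €1.15/tonne → €53,204.75
July 2 – December 31, 2020: 28,394 tonnes at €2.34/tonne → €66,441.96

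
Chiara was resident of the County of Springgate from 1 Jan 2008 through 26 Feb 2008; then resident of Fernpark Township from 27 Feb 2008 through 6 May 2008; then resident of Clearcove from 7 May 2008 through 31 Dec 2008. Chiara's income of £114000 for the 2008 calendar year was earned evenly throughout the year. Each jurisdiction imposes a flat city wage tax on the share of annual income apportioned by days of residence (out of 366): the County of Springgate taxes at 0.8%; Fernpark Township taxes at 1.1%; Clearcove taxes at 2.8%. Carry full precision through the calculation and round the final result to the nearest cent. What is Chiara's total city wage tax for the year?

The County of Springgate, 1 Jan – 26 Feb 2008: 57 days → £114000 × 0.8% × 57/366 = £142.0328
Fernpark Township, 27 Feb – 6 May 2008: 70 days → £114000 × 1.1% × 70/366 = £239.8361
Clearcove, 7 May – 31 Dec 2008: 239 days → £114000 × 2.8% × 239/366 = £2084.3934
Total = £2466.2623

£2466.26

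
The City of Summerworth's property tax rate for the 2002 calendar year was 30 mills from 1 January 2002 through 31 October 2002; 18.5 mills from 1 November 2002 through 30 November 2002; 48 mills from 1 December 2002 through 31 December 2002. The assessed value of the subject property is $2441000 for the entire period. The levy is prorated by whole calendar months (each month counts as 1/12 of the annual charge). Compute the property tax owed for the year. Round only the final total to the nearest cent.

$74552.21

1 January – 31 October 2002: 10 months at 30 mills → $2441000 × 3% × 10/12 = $61025.0000
1 November – 30 November 2002: 1 month at 18.5 mills → $2441000 × 1.85% × 1/12 = $3763.2083
1 December – 31 December 2002: 1 month at 48 mills → $2441000 × 4.8% × 1/12 = $9764.0000
Total = $74552.2083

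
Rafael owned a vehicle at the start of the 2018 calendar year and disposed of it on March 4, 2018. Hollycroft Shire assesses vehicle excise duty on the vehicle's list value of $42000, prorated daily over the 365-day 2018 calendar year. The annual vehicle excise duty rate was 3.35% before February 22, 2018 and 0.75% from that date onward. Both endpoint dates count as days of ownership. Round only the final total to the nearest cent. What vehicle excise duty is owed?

$209.94

January 1 – February 21, 2018: 52 days at 3.35% → $42000 × 3.35% × 52/365 = $200.4493
February 22 – March 4, 2018: 11 days at 0.75% → $42000 × 0.75% × 11/365 = $9.4932
Total = $209.9425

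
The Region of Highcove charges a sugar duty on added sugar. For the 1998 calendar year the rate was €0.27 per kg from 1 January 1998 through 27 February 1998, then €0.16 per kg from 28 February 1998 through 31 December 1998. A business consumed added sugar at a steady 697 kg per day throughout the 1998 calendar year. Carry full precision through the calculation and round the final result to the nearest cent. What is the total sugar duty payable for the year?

1 January – 27 February 1998: 58 days × 697 kg/day = 40,426 kg at €0.27/kg → €10,915.02
28 February – 31 December 1998: 307 days × 697 kg/day = 213,979 kg at €0.16/kg → €34,236.64

€45,151.66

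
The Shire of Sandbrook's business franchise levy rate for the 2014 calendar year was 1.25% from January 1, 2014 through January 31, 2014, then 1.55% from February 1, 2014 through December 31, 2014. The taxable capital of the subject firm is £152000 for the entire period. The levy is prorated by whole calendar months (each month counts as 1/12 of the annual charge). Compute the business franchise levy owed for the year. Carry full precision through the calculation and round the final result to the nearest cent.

January 1 – January 31, 2014: 1 month at 1.25% → £152000 × 1.25% × 1/12 = £158.3333
February 1 – December 31, 2014: 11 months at 1.55% → £152000 × 1.55% × 11/12 = £2159.6667
Total = £2318.0000

£2318.00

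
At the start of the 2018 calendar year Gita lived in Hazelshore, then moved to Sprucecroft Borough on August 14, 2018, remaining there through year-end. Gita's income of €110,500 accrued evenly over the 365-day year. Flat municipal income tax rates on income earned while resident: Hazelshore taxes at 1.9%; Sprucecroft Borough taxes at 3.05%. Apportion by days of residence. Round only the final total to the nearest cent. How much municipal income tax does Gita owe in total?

Hazelshore, January 1 – August 13, 2018: 225 days → €110,500 × 1.9% × 225/365 = €1,294.2123
Sprucecroft Borough, August 14 – December 31, 2018: 140 days → €110,500 × 3.05% × 140/365 = €1,292.6986
Total = €2,586.9110

€2,586.91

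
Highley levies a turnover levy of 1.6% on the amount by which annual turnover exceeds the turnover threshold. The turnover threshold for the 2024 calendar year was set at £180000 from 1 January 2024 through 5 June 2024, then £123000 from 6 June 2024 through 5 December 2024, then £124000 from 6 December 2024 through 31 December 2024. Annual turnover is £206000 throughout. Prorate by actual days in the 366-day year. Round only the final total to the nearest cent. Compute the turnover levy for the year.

1 January – 5 June 2024: 157 days, exemption £180000 → (£206000 − £180000) × 1.6% × 157/366 = £178.4481
6 June – 5 December 2024: 183 days, exemption £123000 → (£206000 − £123000) × 1.6% × 183/366 = £664.0000
6 December – 31 December 2024: 26 days, exemption £124000 → (£206000 − £124000) × 1.6% × 26/366 = £93.2022
Total = £935.6503

£935.65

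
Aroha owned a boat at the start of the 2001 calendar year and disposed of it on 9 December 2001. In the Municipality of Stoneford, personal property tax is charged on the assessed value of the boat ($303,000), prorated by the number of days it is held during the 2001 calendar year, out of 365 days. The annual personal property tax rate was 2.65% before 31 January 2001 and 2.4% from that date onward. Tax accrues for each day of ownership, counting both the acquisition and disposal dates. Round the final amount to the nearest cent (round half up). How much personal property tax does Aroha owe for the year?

$6,895.95

1 January – 30 January 2001: 30 days at 2.65% → $303,000 × 2.65% × 30/365 = $659.9589
31 January – 9 December 2001: 313 days at 2.4% → $303,000 × 2.4% × 313/365 = $6,235.9890
Total = $6,895.9479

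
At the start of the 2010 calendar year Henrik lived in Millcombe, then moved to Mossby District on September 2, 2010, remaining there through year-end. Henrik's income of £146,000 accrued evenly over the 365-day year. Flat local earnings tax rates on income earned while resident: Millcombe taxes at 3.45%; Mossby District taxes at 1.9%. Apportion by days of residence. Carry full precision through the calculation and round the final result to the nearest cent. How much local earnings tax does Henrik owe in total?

£4,286.80

Millcombe, January 1 – September 1, 2010: 244 days → £146,000 × 3.45% × 244/365 = £3,367.2000
Mossby District, September 2 – December 31, 2010: 121 days → £146,000 × 1.9% × 121/365 = £919.6000
Total = £4,286.8000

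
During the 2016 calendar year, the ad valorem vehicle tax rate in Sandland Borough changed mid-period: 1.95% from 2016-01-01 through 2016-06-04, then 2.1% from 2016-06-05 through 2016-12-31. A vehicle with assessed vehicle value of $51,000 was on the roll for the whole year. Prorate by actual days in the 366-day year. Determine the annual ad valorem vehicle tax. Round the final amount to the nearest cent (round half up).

2016-01-01 to 2016-06-04: 156 days at 1.95% → $51,000 × 1.95% × 156/366 = $423.8852
2016-06-05 to 2016-12-31: 210 days at 2.1% → $51,000 × 2.1% × 210/366 = $614.5082
Total = $1,038.3934

$1,038.39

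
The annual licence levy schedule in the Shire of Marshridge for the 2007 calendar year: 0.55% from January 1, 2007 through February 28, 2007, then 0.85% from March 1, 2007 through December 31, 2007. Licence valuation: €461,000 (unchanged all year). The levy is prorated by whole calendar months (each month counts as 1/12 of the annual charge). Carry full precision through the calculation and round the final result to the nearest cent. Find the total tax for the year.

January 1 – February 28, 2007: 2 months at 0.55% → €461,000 × 0.55% × 2/12 = €422.5833
March 1 – December 31, 2007: 10 months at 0.85% → €461,000 × 0.85% × 10/12 = €3,265.4167
Total = €3,688.0000

€3,688.00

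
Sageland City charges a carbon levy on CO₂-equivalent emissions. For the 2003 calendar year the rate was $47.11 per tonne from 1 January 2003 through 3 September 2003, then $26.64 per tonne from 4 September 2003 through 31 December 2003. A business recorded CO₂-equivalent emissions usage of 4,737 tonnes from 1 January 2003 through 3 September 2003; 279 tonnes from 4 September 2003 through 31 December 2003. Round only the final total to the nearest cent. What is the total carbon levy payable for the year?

1 January – 3 September 2003: 4,737 tonnes at $47.11/tonne → $223160.07
4 September – 31 December 2003: 279 tonnes at $26.64/tonne → $7432.56

$230592.63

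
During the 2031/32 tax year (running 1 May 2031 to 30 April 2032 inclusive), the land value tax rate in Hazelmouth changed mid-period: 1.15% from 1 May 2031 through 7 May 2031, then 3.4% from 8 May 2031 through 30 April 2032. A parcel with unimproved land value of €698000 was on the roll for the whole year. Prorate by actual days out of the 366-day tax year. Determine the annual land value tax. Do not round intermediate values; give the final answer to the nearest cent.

1 May – 7 May 2031: 7 days at 1.15% → €698000 × 1.15% × 7/366 = €153.5219
8 May 2031 – 30 April 2032: 359 days at 3.4% → €698000 × 3.4% × 359/366 = €23278.1093
Total = €23431.6311

€23431.63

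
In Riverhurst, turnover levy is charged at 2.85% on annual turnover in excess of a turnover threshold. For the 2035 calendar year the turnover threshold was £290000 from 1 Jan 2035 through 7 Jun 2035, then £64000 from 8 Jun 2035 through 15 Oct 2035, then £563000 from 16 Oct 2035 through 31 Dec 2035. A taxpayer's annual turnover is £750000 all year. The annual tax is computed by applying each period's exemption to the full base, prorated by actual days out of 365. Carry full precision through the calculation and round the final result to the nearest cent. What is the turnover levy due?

1 Jan – 7 Jun 2035: 158 days, exemption £290000 → (£750000 − £290000) × 2.85% × 158/365 = £5675.0137
8 Jun – 15 Oct 2035: 130 days, exemption £64000 → (£750000 − £64000) × 2.85% × 130/365 = £6963.3699
16 Oct – 31 Dec 2035: 77 days, exemption £563000 → (£750000 − £563000) × 2.85% × 77/365 = £1124.3055
Total = £13762.6890

£13762.69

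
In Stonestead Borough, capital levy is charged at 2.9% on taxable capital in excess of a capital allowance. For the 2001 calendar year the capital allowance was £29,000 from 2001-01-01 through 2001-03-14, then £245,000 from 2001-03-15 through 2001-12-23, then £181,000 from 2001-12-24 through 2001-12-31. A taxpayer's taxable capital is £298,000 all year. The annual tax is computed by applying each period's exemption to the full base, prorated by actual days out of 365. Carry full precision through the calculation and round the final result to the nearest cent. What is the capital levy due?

£2,830.48

2001-01-01 to 2001-03-14: 73 days, exemption £29,000 → (£298,000 − £29,000) × 2.9% × 73/365 = £1,560.2000
2001-03-15 to 2001-12-23: 284 days, exemption £245,000 → (£298,000 − £245,000) × 2.9% × 284/365 = £1,195.9123
2001-12-24 to 2001-12-31: 8 days, exemption £181,000 → (£298,000 − £181,000) × 2.9% × 8/365 = £74.3671
Total = £2,830.4795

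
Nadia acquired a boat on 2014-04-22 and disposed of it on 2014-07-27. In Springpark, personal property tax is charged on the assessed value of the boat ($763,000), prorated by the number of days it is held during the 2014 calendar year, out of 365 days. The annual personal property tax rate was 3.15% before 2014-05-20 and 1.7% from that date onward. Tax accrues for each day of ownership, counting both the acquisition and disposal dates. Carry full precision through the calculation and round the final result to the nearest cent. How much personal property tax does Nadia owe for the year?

$4,295.79

2014-04-22 to 2014-05-19: 28 days at 3.15% → $763,000 × 3.15% × 28/365 = $1,843.7425
2014-05-20 to 2014-07-27: 69 days at 1.7% → $763,000 × 1.7% × 69/365 = $2,452.0521
Total = $4,295.7945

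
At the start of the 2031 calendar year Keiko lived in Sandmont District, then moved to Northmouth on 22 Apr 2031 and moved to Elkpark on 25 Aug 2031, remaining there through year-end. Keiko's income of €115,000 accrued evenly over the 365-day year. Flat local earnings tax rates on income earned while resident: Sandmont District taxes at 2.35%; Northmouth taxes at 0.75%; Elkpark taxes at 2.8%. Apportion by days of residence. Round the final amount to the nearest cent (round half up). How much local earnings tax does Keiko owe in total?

€2,255.26

Sandmont District, 1 Jan – 21 Apr 2031: 111 days → €115,000 × 2.35% × 111/365 = €821.8562
Northmouth, 22 Apr – 24 Aug 2031: 125 days → €115,000 × 0.75% × 125/365 = €295.3767
Elkpark, 25 Aug – 31 Dec 2031: 129 days → €115,000 × 2.8% × 129/365 = €1,138.0274
Total = €2,255.2603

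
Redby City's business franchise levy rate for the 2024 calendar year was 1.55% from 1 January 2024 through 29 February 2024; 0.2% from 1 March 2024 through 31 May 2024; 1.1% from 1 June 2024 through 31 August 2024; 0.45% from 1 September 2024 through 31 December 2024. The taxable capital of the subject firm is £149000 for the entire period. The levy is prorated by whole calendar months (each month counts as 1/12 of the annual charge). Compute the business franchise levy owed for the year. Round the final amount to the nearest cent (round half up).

£1092.67

1 January – 29 February 2024: 2 months at 1.55% → £149000 × 1.55% × 2/12 = £384.9167
1 March – 31 May 2024: 3 months at 0.2% → £149000 × 0.2% × 3/12 = £74.5000
1 June – 31 August 2024: 3 months at 1.1% → £149000 × 1.1% × 3/12 = £409.7500
1 September – 31 December 2024: 4 months at 0.45% → £149000 × 0.45% × 4/12 = £223.5000
Total = £1092.6667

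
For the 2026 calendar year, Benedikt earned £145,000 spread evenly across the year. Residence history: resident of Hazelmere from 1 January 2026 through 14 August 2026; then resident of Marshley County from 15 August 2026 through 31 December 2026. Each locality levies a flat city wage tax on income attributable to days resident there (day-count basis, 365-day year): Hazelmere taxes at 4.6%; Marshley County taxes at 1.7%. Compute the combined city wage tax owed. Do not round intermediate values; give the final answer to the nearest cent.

£5,068.64

Hazelmere, 1 January – 14 August 2026: 226 days → £145,000 × 4.6% × 226/365 = £4,129.9178
Marshley County, 15 August – 31 December 2026: 139 days → £145,000 × 1.7% × 139/365 = £938.7260
Total = £5,068.6438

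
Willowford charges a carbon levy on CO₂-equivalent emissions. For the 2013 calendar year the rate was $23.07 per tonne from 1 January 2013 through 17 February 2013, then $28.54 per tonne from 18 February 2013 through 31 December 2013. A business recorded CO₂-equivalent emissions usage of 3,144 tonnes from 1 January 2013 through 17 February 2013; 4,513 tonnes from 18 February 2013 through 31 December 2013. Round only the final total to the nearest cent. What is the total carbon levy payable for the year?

1 January – 17 February 2013: 3,144 tonnes at $23.07/tonne → $72,532.08
18 February – 31 December 2013: 4,513 tonnes at $28.54/tonne → $128,801.02

$201,333.10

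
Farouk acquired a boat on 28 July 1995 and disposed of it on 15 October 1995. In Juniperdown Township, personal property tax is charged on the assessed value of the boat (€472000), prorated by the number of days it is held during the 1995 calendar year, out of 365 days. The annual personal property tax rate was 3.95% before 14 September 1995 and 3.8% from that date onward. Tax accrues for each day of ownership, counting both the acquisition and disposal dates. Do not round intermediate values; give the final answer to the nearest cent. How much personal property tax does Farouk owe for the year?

€4024.28

28 July – 13 September 1995: 48 days at 3.95% → €472000 × 3.95% × 48/365 = €2451.8137
14 September – 15 October 1995: 32 days at 3.8% → €472000 × 3.8% × 32/365 = €1572.4712
Total = €4024.2849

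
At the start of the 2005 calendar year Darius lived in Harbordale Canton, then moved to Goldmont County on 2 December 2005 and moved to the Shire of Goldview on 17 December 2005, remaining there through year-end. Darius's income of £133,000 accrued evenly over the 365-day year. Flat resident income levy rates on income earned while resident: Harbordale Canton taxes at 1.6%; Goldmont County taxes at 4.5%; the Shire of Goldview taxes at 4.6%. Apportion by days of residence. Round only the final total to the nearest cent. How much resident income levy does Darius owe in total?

Harbordale Canton, 1 January – 1 December 2005: 335 days → £133,000 × 1.6% × 335/365 = £1,953.0959
Goldmont County, 2 December – 16 December 2005: 15 days → £133,000 × 4.5% × 15/365 = £245.9589
The Shire of Goldview, 17 December – 31 December 2005: 15 days → £133,000 × 4.6% × 15/365 = £251.4247
Total = £2,450.4795

£2,450.48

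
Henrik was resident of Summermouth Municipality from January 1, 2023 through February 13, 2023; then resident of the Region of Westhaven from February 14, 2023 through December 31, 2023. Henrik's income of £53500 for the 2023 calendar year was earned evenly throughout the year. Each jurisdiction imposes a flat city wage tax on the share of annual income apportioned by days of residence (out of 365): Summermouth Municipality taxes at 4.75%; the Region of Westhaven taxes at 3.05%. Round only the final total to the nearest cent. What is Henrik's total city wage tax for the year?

£1741.39

Summermouth Municipality, January 1 – February 13, 2023: 44 days → £53500 × 4.75% × 44/365 = £306.3425
The Region of Westhaven, February 14 – December 31, 2023: 321 days → £53500 × 3.05% × 321/365 = £1435.0459
Total = £1741.3884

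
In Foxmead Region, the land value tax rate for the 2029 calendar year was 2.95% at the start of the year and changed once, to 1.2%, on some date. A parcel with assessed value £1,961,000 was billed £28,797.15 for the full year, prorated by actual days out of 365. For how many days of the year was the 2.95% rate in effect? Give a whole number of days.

56 days

Let d = days at the first rate; then 365 − d days at the second rate.
£1,961,000 × [2.95%·d + 1.2%·(365−d)] / 365 = £28,797.15
Solving gives d = 56, so the new rate took effect on 26 February 2029.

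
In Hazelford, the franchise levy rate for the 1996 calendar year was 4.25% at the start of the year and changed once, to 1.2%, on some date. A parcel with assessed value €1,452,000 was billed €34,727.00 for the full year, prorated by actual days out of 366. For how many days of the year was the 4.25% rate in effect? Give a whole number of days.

Let d = days at the first rate; then 366 − d days at the second rate.
€1,452,000 × [4.25%·d + 1.2%·(366−d)] / 366 = €34,727.00
Solving gives d = 143, so the new rate took effect on May 23, 1996.

143 days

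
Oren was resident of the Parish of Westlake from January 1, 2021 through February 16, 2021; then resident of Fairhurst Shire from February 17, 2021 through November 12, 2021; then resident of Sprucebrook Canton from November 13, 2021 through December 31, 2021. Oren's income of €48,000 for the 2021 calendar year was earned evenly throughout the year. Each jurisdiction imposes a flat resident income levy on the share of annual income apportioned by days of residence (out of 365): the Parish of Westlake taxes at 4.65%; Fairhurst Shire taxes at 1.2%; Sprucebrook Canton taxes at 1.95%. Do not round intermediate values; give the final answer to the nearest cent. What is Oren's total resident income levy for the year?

The Parish of Westlake, January 1 – February 16, 2021: 47 days → €48,000 × 4.65% × 47/365 = €287.4082
Fairhurst Shire, February 17 – November 12, 2021: 269 days → €48,000 × 1.2% × 269/365 = €424.5041
Sprucebrook Canton, November 13 – December 31, 2021: 49 days → €48,000 × 1.95% × 49/365 = €125.6548
Total = €837.5671

€837.57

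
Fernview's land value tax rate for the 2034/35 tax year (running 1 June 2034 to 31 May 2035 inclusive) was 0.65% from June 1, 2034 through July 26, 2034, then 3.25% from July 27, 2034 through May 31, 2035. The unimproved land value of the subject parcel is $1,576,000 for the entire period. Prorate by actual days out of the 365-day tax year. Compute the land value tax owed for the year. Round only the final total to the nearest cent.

June 1 – July 26, 2034: 56 days at 0.65% → $1,576,000 × 0.65% × 56/365 = $1,571.6822
July 27, 2034 – May 31, 2035: 309 days at 3.25% → $1,576,000 × 3.25% × 309/365 = $43,361.5890
Total = $44,933.2712

$44,933.27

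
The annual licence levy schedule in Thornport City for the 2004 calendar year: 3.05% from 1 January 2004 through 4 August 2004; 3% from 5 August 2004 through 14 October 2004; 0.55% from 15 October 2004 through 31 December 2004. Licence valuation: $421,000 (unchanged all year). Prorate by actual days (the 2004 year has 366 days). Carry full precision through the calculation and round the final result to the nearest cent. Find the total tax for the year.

1 January – 4 August 2004: 217 days at 3.05% → $421,000 × 3.05% × 217/366 = $7,613.0833
5 August – 14 October 2004: 71 days at 3% → $421,000 × 3% × 71/366 = $2,450.0820
15 October – 31 December 2004: 78 days at 0.55% → $421,000 × 0.55% × 78/366 = $493.4672
Total = $10,556.6325

$10,556.63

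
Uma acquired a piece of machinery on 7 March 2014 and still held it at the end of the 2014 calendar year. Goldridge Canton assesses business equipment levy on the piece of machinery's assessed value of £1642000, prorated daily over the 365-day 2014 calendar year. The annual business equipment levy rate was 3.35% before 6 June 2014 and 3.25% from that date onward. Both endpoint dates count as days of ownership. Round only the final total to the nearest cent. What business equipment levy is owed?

£44271.02

7 March – 5 June 2014: 91 days at 3.35% → £1642000 × 3.35% × 91/365 = £13714.0740
6 June – 31 December 2014: 209 days at 3.25% → £1642000 × 3.25% × 209/365 = £30556.9452
Total = £44271.0192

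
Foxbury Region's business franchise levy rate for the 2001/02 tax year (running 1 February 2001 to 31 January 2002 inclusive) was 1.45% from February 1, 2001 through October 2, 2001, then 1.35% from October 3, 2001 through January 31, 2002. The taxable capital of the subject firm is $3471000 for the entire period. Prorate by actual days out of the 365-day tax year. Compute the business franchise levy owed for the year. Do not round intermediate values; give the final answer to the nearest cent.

February 1 – October 2, 2001: 244 days at 1.45% → $3471000 × 1.45% × 244/365 = $33644.9260
October 3, 2001 – January 31, 2002: 121 days at 1.35% → $3471000 × 1.35% × 121/365 = $15533.9137
Total = $49178.8397

$49178.84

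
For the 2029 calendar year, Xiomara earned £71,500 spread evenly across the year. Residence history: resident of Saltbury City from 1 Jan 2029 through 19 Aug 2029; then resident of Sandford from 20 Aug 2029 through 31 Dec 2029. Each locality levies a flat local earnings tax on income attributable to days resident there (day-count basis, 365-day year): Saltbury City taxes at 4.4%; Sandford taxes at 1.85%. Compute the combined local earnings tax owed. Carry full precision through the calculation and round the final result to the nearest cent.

£2,476.64

Saltbury City, 1 Jan – 19 Aug 2029: 231 days → £71,500 × 4.4% × 231/365 = £1,991.0301
Sandford, 20 Aug – 31 Dec 2029: 134 days → £71,500 × 1.85% × 134/365 = £485.6123
Total = £2,476.6425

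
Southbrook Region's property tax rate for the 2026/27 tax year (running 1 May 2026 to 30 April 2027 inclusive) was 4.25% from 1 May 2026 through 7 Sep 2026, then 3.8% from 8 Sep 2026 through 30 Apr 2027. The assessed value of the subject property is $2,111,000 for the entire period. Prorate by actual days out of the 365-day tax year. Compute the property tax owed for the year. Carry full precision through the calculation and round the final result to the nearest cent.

$83,601.38

1 May – 7 Sep 2026: 130 days at 4.25% → $2,111,000 × 4.25% × 130/365 = $31,954.1781
8 Sep 2026 – 30 Apr 2027: 235 days at 3.8% → $2,111,000 × 3.8% × 235/365 = $51,647.2055
Total = $83,601.3836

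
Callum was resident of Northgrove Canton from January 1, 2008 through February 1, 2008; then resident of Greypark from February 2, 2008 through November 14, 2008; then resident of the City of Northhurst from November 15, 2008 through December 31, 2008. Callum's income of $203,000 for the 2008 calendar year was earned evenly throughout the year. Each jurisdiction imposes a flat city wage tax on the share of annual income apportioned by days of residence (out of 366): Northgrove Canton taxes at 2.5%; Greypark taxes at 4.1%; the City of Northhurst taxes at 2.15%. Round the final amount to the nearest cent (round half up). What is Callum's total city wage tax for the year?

Northgrove Canton, January 1 – February 1, 2008: 32 days → $203,000 × 2.5% × 32/366 = $443.7158
Greypark, February 2 – November 14, 2008: 287 days → $203,000 × 4.1% × 287/366 = $6,526.5055
The City of Northhurst, November 15 – December 31, 2008: 47 days → $203,000 × 2.15% × 47/366 = $560.4686
Total = $7,530.6899

$7,530.69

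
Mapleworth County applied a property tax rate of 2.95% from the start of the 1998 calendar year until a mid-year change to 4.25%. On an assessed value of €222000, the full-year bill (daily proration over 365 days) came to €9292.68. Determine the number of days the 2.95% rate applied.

Let d = days at the first rate; then 365 − d days at the second rate.
€222000 × [2.95%·d + 4.25%·(365−d)] / 365 = €9292.68
Solving gives d = 18, so the new rate took effect on 19 Jan 1998.

18 days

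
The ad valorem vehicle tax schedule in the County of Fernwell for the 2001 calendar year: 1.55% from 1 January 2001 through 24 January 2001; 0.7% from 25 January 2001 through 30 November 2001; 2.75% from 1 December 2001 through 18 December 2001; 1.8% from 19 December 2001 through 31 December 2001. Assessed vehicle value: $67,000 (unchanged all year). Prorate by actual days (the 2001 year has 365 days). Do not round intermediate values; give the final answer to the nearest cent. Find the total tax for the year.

1 January – 24 January 2001: 24 days at 1.55% → $67,000 × 1.55% × 24/365 = $68.2849
25 January – 30 November 2001: 310 days at 0.7% → $67,000 × 0.7% × 310/365 = $398.3288
1 December – 18 December 2001: 18 days at 2.75% → $67,000 × 2.75% × 18/365 = $90.8630
19 December – 31 December 2001: 13 days at 1.8% → $67,000 × 1.8% × 13/365 = $42.9534
Total = $600.4301

$600.43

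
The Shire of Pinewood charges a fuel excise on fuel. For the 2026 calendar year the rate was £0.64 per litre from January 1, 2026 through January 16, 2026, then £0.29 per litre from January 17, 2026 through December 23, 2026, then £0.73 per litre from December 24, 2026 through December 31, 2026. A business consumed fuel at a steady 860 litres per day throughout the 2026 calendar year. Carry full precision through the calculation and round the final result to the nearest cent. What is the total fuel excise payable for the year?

£98874.20

January 1 – January 16, 2026: 16 days × 860 litres/day = 13,760 litres at £0.64/litre → £8806.40
January 17 – December 23, 2026: 341 days × 860 litres/day = 293,260 litres at £0.29/litre → £85045.40
December 24 – December 31, 2026: 8 days × 860 litres/day = 6,880 litres at £0.73/litre → £5022.40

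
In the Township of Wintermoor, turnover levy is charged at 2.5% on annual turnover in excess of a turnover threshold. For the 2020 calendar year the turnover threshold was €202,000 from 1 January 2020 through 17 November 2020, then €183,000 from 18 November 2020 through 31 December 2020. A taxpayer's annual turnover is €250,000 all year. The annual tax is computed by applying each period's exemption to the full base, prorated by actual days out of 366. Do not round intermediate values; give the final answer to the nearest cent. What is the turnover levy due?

1 January – 17 November 2020: 322 days, exemption €202,000 → (€250,000 − €202,000) × 2.5% × 322/366 = €1,055.7377
18 November – 31 December 2020: 44 days, exemption €183,000 → (€250,000 − €183,000) × 2.5% × 44/366 = €201.3661
Total = €1,257.1038

€1,257.10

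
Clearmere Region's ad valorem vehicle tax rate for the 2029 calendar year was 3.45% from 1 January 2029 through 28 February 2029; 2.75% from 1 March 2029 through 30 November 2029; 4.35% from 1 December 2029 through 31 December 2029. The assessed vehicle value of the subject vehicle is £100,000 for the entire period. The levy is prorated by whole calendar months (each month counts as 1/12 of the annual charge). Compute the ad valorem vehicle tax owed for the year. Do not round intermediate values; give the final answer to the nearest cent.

£3,000.00

1 January – 28 February 2029: 2 months at 3.45% → £100,000 × 3.45% × 2/12 = £575.0000
1 March – 30 November 2029: 9 months at 2.75% → £100,000 × 2.75% × 9/12 = £2,062.5000
1 December – 31 December 2029: 1 month at 4.35% → £100,000 × 4.35% × 1/12 = £362.5000
Total = £3,000.0000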